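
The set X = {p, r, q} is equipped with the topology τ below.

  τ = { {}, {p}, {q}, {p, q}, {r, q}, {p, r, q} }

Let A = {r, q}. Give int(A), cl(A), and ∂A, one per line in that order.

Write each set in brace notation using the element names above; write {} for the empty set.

interior: largest open inside A is {r, q} (from {}, {q}, {r, q})
cl via duality: int({p}) = {p}, so X∖{p} = {r, q}
cl∖int = {}

int(A) = {r, q}
cl(A)  = {r, q}
∂A     = {}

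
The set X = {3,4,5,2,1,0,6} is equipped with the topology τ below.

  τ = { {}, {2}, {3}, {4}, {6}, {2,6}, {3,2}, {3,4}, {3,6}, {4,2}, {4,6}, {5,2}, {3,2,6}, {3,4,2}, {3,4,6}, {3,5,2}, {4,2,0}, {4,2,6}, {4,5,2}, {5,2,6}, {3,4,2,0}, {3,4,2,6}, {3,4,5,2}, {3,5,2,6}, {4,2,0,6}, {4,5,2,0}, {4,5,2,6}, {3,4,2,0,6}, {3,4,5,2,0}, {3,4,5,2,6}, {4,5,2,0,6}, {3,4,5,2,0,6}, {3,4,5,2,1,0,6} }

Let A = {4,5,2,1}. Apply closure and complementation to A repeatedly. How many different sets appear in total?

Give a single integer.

X∖A={3,0,6}, int(X∖A)={3,6}, hence cl(A)={4,5,2,1,0}
Orbit (k=closure, c=complement):
  1. A     = {4,5,2,1}
  2. kA    = {4,5,2,1,0}
  3. cA    = {3,0,6}
  4. ckA   = {3,6}
  5. kcA   = {3,1,0,6}
  6. kckA  = {3,1,6}
  7. ckcA  = {4,5,2}
  8. ckckA = {4,5,2,0}
(closed under both — stop)

8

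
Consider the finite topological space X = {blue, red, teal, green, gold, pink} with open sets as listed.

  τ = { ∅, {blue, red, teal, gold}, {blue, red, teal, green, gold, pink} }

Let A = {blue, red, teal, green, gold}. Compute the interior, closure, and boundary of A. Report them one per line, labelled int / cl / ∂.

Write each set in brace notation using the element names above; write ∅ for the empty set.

U open, U⊆A: ∅, {blue, red, teal, gold}. int(A) = ⋃ = {blue, red, teal, gold}
X∖A={pink}, int(X∖A)=∅, hence cl(A)={blue, red, teal, green, gold, pink}
∂A: remove int from cl → {green, pink}

int(A) = {blue, red, teal, gold}
cl(A)  = {blue, red, teal, green, gold, pink}
∂A     = {green, pink}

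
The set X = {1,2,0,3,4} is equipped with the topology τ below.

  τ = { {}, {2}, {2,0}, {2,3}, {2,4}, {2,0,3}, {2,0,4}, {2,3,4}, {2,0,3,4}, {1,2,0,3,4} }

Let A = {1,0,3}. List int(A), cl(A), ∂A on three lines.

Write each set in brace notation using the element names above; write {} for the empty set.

int(A) = {}
cl(A)  = {1,0,3}
∂A     = {1,0,3}

opens ⊆ A: {}; union → int = {}
complement {2,4}; its interior {2,4}; cl(A) = X∖{2,4} = {1,0,3}
boundary = {1,0,3} ∖ {} = {1,0,3}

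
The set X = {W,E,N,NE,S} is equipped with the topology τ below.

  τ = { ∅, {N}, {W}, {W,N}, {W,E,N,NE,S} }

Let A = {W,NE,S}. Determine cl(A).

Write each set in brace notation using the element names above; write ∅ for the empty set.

complement {E,N}; its interior {N}; cl(A) = X∖{N} = {W,E,NE,S}

{W,E,NE,S}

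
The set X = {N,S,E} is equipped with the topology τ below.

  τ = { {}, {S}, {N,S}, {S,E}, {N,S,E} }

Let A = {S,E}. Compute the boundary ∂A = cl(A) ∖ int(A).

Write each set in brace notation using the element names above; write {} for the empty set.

{N}

interior: largest open inside A is {S,E} (from {}, {S}, {S,E})
cl via duality: int({N}) = {}, so X∖{} = {N,S,E}
cl∖int = {N}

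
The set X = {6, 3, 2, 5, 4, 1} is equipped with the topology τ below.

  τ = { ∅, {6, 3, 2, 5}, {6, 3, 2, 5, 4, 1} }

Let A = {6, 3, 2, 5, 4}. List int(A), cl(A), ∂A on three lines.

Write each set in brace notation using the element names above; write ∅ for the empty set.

interior: largest open inside A is {6, 3, 2, 5} (from ∅, {6, 3, 2, 5})
cl via duality: int({1}) = ∅, so X∖∅ = {6, 3, 2, 5, 4, 1}
cl∖int = {4, 1}

int(A) = {6, 3, 2, 5}
cl(A)  = {6, 3, 2, 5, 4, 1}
∂A     = {4, 1}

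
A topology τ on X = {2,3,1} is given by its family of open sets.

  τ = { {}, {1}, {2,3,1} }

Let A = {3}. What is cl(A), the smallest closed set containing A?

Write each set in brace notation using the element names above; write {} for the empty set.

X∖A={2,1}, int(X∖A)={1}, hence cl(A)={2,3}

{2,3}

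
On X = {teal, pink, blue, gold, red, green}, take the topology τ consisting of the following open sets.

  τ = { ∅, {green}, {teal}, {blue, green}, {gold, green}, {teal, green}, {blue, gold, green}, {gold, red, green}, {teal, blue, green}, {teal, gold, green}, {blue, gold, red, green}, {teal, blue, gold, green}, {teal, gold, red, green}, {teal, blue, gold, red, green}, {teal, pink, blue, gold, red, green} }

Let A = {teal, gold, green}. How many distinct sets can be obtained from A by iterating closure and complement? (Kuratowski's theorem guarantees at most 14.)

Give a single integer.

4

cl via duality: int({pink, blue, red}) = ∅, so X∖∅ = {teal, pink, blue, gold, red, green}
Write k for closure, c for complement:
  1. A     = {teal, gold, green}
  2. kA    = {teal, pink, blue, gold, red, green}
  3. cA    = {pink, blue, red}
  4. ckA   = ∅
applying k or c yields no new set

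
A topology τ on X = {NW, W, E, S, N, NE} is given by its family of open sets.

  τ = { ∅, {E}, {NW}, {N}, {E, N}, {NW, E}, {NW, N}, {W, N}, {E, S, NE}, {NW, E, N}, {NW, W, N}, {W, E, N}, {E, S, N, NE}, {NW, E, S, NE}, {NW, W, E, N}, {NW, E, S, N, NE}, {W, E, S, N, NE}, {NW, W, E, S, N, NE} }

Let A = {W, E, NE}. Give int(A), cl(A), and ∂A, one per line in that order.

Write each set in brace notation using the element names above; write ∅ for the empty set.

opens ⊆ A: ∅, {E}; union → int = {E}
complement {NW, S, N}; its interior {NW, N}; cl(A) = X∖{NW, N} = {W, E, S, NE}
boundary = {W, E, S, NE} ∖ {E} = {W, S, NE}

int(A) = {E}
cl(A)  = {W, E, S, NE}
∂A     = {W, S, NE}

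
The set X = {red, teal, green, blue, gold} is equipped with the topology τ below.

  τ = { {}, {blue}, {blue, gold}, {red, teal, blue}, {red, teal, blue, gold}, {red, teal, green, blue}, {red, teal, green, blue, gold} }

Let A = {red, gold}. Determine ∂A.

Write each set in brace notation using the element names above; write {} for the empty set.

opens ⊆ A: {}; union → int = {}
complement {teal, green, blue}; its interior {blue}; cl(A) = X∖{blue} = {red, teal, green, gold}
boundary = {red, teal, green, gold} ∖ {} = {red, teal, green, gold}

{red, teal, green, gold}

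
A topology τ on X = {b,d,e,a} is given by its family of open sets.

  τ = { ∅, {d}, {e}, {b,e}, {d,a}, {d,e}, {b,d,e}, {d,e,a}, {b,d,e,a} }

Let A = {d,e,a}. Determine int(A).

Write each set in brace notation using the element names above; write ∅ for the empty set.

{d,e,a}

opens ⊆ A: ∅, {e}, {d}, {d,e}, {d,a}, {d,e,a}; union → int = {d,e,a}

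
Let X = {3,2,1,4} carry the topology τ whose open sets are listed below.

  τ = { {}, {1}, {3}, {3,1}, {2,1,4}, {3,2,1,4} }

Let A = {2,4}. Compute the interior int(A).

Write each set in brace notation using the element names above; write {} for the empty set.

opens ⊆ A: {}; union → int = {}

{}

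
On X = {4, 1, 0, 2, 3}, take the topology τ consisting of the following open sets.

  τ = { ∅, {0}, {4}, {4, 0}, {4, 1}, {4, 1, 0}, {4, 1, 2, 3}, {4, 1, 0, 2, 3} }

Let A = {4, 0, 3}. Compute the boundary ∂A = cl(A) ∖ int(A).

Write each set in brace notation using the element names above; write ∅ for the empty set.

open subsets of A: ∅, {4}, {0}, {4, 0}; so int(A) = {4, 0}
closure: X∖int(X∖A) = X∖∅ = {4, 1, 0, 2, 3}
∂A = {4, 1, 0, 2, 3} minus {4, 0} = {1, 2, 3}

{1, 2, 3}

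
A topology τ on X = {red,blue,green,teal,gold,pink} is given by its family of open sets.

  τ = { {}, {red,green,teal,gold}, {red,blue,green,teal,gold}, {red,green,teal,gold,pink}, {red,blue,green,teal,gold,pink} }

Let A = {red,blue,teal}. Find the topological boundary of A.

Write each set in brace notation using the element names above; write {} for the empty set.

open subsets of A: {}; so int(A) = {}
closure: X∖int(X∖A) = X∖{} = {red,blue,green,teal,gold,pink}
∂A = {red,blue,green,teal,gold,pink} minus {} = {red,blue,green,teal,gold,pink}

{red,blue,green,teal,gold,pink}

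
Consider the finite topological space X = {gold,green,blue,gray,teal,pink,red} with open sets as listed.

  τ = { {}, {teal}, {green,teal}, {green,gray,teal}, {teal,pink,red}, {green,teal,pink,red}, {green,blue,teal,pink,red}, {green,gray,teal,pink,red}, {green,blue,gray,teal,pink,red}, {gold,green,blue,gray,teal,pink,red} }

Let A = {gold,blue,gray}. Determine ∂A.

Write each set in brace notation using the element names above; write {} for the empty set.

{gold,blue,gray}

interior: largest open inside A is {} (from {})
cl via duality: int({green,teal,pink,red}) = {green,teal,pink,red}, so X∖{green,teal,pink,red} = {gold,blue,gray}
cl∖int = {gold,blue,gray}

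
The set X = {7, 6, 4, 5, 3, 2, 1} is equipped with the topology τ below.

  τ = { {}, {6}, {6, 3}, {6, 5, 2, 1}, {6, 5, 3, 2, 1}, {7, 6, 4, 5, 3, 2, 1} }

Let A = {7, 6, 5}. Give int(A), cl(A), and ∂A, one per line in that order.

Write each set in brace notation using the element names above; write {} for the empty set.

int(A) = {6}
cl(A)  = {7, 6, 4, 5, 3, 2, 1}
∂A     = {7, 4, 5, 3, 2, 1}

U open, U⊆A: {}, {6}. int(A) = ⋃ = {6}
X∖A={4, 3, 2, 1}, int(X∖A)={}, hence cl(A)={7, 6, 4, 5, 3, 2, 1}
∂A: remove int from cl → {7, 4, 5, 3, 2, 1}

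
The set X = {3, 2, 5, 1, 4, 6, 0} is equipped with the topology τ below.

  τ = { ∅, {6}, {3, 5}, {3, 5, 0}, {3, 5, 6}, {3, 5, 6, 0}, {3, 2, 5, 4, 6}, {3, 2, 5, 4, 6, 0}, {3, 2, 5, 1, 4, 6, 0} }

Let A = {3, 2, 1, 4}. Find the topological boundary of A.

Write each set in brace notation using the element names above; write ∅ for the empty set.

open subsets of A: ∅; so int(A) = ∅
closure: X∖int(X∖A) = X∖{6} = {3, 2, 5, 1, 4, 0}
∂A = {3, 2, 5, 1, 4, 0} minus ∅ = {3, 2, 5, 1, 4, 0}

{3, 2, 5, 1, 4, 0}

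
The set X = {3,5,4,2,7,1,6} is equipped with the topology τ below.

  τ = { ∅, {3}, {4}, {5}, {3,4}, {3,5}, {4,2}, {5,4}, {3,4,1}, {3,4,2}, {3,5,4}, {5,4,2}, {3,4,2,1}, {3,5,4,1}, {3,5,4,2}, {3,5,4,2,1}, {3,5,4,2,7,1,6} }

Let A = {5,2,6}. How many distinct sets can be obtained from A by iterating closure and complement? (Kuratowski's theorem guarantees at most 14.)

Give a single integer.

8

complement {3,4,7,1}; its interior {3,4,1}; cl(A) = X∖{3,4,1} = {5,2,7,6}
With k = closure, c = complement:
  1. A     = {5,2,6}
  2. kA    = {5,2,7,6}
  3. cA    = {3,4,7,1}
  4. ckA   = {3,4,1}
  5. kcA   = {3,4,2,7,1,6}
  6. ckcA  = {5}
  7. kckcA = {5,7,6}
  8. ckckcA = {3,4,2,1}
k, c of each give nothing new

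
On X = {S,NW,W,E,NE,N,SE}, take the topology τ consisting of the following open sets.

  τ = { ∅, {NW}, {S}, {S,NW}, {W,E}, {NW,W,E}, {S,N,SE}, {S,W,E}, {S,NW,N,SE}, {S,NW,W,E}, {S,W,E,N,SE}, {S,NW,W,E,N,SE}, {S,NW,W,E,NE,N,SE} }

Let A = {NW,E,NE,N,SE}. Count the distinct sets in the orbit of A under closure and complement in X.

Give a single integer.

12

closure: X∖int(X∖A) = X∖{S} = {NW,W,E,NE,N,SE}
Let k=closure and c=complement:
  1. A     = {NW,E,NE,N,SE}
  2. kA    = {NW,W,E,NE,N,SE}
  3. cA    = {S,W}
  4. ckA   = {S}
  5. kcA   = {S,W,E,NE,N,SE}
  6. kckA  = {S,NE,N,SE}
  7. ckcA  = {NW}
  8. ckckA = {NW,W,E}
  9. kckcA = {NW,NE}
  10. kckckA = {NW,W,E,NE}
  11. ckckcA = {S,W,E,N,SE}
  12. ckckckA = {S,N,SE}
— saturated at 12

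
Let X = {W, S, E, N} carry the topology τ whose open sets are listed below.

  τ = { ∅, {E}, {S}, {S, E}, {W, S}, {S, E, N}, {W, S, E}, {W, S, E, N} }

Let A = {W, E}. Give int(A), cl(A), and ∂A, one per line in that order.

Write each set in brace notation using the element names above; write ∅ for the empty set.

interior: largest open inside A is {E} (from ∅, {E})
cl via duality: int({S, N}) = {S}, so X∖{S} = {W, E, N}
cl∖int = {W, N}

int(A) = {E}
cl(A)  = {W, E, N}
∂A     = {W, N}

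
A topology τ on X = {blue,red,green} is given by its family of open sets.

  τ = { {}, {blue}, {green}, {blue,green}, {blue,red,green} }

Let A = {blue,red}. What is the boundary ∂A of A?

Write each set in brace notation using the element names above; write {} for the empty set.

{red}

U open, U⊆A: {}, {blue}. int(A) = ⋃ = {blue}
X∖A={green}, int(X∖A)={green}, hence cl(A)={blue,red}
∂A: remove int from cl → {red}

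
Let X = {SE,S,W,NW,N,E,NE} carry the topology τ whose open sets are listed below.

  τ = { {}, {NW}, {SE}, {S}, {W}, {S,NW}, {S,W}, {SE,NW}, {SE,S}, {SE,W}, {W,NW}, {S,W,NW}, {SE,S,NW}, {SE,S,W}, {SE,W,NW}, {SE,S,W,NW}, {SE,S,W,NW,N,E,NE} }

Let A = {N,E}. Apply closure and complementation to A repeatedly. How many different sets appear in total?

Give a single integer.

6

cl via duality: int({SE,S,W,NW,NE}) = {SE,S,W,NW}, so X∖{SE,S,W,NW} = {N,E,NE}
Write k for closure, c for complement:
  1. A     = {N,E}
  2. kA    = {N,E,NE}
  3. cA    = {SE,S,W,NW,NE}
  4. ckA   = {SE,S,W,NW}
  5. kcA   = {SE,S,W,NW,N,E,NE}
  6. ckcA  = {}
applying k or c yields no new set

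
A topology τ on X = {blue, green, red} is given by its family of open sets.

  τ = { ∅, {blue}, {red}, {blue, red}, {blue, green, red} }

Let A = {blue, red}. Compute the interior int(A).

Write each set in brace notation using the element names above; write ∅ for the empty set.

{blue, red}

interior: largest open inside A is {blue, red} (from ∅, {red}, {blue}, {blue, red})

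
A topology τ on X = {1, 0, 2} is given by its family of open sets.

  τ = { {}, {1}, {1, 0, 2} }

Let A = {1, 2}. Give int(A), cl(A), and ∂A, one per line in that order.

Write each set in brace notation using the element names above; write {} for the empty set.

int(A) = {1}
cl(A)  = {1, 0, 2}
∂A     = {0, 2}

interior: largest open inside A is {1} (from {}, {1})
cl via duality: int({0}) = {}, so X∖{} = {1, 0, 2}
cl∖int = {0, 2}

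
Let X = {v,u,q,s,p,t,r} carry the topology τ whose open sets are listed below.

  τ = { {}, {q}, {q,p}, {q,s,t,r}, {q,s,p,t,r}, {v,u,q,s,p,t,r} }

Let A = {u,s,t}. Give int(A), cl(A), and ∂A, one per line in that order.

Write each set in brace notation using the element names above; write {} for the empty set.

U open, U⊆A: {}. int(A) = ⋃ = {}
X∖A={v,q,p,r}, int(X∖A)={q,p}, hence cl(A)={v,u,s,t,r}
∂A: remove int from cl → {v,u,s,t,r}

int(A) = {}
cl(A)  = {v,u,s,t,r}
∂A     = {v,u,s,t,r}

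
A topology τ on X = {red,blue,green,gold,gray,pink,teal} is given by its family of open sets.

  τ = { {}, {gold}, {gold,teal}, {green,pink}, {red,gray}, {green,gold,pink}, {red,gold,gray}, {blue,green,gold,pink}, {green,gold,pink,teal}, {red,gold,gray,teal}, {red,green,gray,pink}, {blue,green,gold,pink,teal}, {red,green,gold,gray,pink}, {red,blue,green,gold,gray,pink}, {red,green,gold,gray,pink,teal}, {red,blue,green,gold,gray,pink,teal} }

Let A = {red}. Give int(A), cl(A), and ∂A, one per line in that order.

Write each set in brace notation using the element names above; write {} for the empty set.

interior: largest open inside A is {} (from {})
cl via duality: int({blue,green,gold,gray,pink,teal}) = {blue,green,gold,pink,teal}, so X∖{blue,green,gold,pink,teal} = {red,gray}
cl∖int = {red,gray}

int(A) = {}
cl(A)  = {red,gray}
∂A     = {red,gray}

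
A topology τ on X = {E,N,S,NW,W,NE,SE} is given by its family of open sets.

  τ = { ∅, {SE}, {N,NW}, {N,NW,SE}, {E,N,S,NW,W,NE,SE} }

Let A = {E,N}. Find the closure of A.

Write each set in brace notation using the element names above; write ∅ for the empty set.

{E,N,S,NW,W,NE}

cl via duality: int({S,NW,W,NE,SE}) = {SE}, so X∖{SE} = {E,N,S,NW,W,NE}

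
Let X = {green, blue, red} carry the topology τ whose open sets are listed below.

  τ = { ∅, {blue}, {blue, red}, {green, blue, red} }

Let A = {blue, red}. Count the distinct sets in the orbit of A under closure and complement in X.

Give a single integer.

X∖A={green}, int(X∖A)=∅, hence cl(A)={green, blue, red}
Orbit (k=closure, c=complement):
  1. A     = {blue, red}
  2. kA    = {green, blue, red}
  3. cA    = {green}
  4. ckA   = ∅
(closed under both — stop)

4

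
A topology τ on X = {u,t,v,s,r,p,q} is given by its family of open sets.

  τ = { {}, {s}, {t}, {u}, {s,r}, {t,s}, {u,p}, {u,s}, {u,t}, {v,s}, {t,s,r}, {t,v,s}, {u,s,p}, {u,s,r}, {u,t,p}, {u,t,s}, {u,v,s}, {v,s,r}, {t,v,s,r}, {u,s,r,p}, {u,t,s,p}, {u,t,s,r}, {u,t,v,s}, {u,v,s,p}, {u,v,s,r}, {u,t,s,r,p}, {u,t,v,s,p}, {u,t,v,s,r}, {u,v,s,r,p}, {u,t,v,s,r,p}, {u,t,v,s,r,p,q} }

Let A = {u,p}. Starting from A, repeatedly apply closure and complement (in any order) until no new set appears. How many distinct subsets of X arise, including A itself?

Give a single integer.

4

closure: X∖int(X∖A) = X∖{t,v,s,r} = {u,p,q}
Let k=closure and c=complement:
  1. A     = {u,p}
  2. kA    = {u,p,q}
  3. cA    = {t,v,s,r,q}
  4. ckA   = {t,v,s,r}
— saturated at 4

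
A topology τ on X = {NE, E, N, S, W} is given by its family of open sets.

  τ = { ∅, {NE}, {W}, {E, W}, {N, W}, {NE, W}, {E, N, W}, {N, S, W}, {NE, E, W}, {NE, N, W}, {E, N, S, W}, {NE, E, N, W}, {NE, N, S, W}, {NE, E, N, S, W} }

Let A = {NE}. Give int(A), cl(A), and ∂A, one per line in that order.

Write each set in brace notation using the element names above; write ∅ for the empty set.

int(A) = {NE}
cl(A)  = {NE}
∂A     = ∅

interior: largest open inside A is {NE} (from ∅, {NE})
cl via duality: int({E, N, S, W}) = {E, N, S, W}, so X∖{E, N, S, W} = {NE}
cl∖int = ∅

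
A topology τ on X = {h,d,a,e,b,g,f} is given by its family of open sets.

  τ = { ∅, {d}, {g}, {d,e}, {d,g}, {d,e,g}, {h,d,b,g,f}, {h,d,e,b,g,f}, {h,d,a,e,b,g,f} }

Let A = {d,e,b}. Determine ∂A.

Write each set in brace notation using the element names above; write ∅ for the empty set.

{h,a,b,f}

opens ⊆ A: ∅, {d}, {d,e}; union → int = {d,e}
complement {h,a,g,f}; its interior {g}; cl(A) = X∖{g} = {h,d,a,e,b,f}
boundary = {h,d,a,e,b,f} ∖ {d,e} = {h,a,b,f}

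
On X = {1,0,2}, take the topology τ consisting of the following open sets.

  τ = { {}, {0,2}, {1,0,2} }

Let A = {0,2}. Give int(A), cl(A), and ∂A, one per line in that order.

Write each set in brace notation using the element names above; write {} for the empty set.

interior: largest open inside A is {0,2} (from {}, {0,2})
cl via duality: int({1}) = {}, so X∖{} = {1,0,2}
cl∖int = {1}

int(A) = {0,2}
cl(A)  = {1,0,2}
∂A     = {1}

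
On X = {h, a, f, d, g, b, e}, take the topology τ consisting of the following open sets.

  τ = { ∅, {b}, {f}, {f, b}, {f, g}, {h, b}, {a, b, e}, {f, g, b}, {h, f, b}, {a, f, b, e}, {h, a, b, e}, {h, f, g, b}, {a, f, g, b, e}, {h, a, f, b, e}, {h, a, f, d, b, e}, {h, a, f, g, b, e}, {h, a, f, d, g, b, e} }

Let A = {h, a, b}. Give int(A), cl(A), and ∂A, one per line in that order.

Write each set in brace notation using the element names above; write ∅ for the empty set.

U open, U⊆A: ∅, {b}, {h, b}. int(A) = ⋃ = {h, b}
X∖A={f, d, g, e}, int(X∖A)={f, g}, hence cl(A)={h, a, d, b, e}
∂A: remove int from cl → {a, d, e}

int(A) = {h, b}
cl(A)  = {h, a, d, b, e}
∂A     = {a, d, e}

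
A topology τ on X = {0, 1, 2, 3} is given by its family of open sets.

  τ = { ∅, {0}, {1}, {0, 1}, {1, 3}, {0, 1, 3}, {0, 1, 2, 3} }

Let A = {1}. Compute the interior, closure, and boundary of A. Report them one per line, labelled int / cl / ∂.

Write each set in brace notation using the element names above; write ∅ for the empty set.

opens ⊆ A: ∅, {1}; union → int = {1}
complement {0, 2, 3}; its interior {0}; cl(A) = X∖{0} = {1, 2, 3}
boundary = {1, 2, 3} ∖ {1} = {2, 3}

int(A) = {1}
cl(A)  = {1, 2, 3}
∂A     = {2, 3}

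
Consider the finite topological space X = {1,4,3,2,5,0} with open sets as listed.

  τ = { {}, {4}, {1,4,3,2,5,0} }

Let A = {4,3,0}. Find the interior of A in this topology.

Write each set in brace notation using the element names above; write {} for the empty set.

interior: largest open inside A is {4} (from {}, {4})

{4}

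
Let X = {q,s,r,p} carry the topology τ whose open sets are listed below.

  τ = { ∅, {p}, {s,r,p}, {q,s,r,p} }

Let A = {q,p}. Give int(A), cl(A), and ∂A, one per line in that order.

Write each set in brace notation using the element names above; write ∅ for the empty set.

U open, U⊆A: ∅, {p}. int(A) = ⋃ = {p}
X∖A={s,r}, int(X∖A)=∅, hence cl(A)={q,s,r,p}
∂A: remove int from cl → {q,s,r}

int(A) = {p}
cl(A)  = {q,s,r,p}
∂A     = {q,s,r}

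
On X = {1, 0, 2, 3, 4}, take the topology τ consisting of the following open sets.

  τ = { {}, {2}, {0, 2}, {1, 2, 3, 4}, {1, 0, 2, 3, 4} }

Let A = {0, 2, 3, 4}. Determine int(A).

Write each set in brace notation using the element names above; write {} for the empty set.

U open, U⊆A: {}, {2}, {0, 2}. int(A) = ⋃ = {0, 2}

{0, 2}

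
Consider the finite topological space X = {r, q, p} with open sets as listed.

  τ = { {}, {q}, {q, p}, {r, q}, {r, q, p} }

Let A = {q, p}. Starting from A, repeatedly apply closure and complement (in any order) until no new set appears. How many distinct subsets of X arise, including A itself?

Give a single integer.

4

closure: X∖int(X∖A) = X∖{} = {r, q, p}
Let k=closure and c=complement:
  1. A     = {q, p}
  2. kA    = {r, q, p}
  3. cA    = {r}
  4. ckA   = {}
— saturated at 4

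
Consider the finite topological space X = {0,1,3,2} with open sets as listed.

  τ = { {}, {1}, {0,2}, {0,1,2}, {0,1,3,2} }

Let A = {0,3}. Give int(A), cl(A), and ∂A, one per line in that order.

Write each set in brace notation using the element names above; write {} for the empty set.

int(A) = {}
cl(A)  = {0,3,2}
∂A     = {0,3,2}

U open, U⊆A: {}. int(A) = ⋃ = {}
X∖A={1,2}, int(X∖A)={1}, hence cl(A)={0,3,2}
∂A: remove int from cl → {0,3,2}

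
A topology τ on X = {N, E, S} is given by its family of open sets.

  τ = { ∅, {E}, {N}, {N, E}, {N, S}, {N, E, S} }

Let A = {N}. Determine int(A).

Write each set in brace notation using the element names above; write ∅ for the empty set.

{N}

opens ⊆ A: ∅, {N}; union → int = {N}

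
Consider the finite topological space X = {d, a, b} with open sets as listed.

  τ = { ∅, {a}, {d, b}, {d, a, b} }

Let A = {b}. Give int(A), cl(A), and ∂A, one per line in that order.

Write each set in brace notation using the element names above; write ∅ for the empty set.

open subsets of A: ∅; so int(A) = ∅
closure: X∖int(X∖A) = X∖{a} = {d, b}
∂A = {d, b} minus ∅ = {d, b}

int(A) = ∅
cl(A)  = {d, b}
∂A     = {d, b}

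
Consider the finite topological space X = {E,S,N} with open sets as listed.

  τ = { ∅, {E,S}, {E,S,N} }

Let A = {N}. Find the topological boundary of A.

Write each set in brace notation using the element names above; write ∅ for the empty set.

U open, U⊆A: ∅. int(A) = ⋃ = ∅
X∖A={E,S}, int(X∖A)={E,S}, hence cl(A)={N}
∂A: remove int from cl → {N}

{N}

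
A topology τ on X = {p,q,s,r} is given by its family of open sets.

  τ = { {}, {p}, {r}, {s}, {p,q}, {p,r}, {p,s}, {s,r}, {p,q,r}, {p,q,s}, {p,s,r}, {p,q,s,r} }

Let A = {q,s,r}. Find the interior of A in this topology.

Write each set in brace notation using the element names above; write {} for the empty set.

open subsets of A: {}, {r}, {s}, {s,r}; so int(A) = {s,r}

{s,r}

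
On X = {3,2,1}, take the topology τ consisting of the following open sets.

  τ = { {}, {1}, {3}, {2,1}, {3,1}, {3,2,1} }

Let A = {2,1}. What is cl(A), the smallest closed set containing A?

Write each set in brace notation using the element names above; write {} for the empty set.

closure: X∖int(X∖A) = X∖{3} = {2,1}

{2,1}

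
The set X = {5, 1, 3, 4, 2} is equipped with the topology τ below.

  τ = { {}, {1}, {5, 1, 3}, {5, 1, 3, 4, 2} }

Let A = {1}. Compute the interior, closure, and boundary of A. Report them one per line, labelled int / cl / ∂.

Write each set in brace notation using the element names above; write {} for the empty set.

opens ⊆ A: {}, {1}; union → int = {1}
complement {5, 3, 4, 2}; its interior {}; cl(A) = X∖{} = {5, 1, 3, 4, 2}
boundary = {5, 1, 3, 4, 2} ∖ {1} = {5, 3, 4, 2}

int(A) = {1}
cl(A)  = {5, 1, 3, 4, 2}
∂A     = {5, 3, 4, 2}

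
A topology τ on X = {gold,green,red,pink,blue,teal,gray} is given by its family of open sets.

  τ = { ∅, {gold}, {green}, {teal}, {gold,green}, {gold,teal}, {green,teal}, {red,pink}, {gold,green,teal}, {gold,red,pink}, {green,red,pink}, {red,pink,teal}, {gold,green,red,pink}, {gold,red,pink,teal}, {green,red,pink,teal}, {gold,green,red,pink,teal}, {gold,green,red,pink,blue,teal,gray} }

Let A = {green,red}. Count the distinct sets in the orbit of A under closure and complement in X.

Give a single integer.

closure: X∖int(X∖A) = X∖{gold,teal} = {green,red,pink,blue,gray}
Let k=closure and c=complement:
  1. A     = {green,red}
  2. kA    = {green,red,pink,blue,gray}
  3. cA    = {gold,pink,blue,teal,gray}
  4. ckA   = {gold,teal}
  5. kcA   = {gold,red,pink,blue,teal,gray}
  6. kckA  = {gold,blue,teal,gray}
  7. ckcA  = {green}
  8. ckckA = {green,red,pink}
  9. kckcA = {green,blue,gray}
  10. ckckcA = {gold,red,pink,teal}
— saturated at 10

10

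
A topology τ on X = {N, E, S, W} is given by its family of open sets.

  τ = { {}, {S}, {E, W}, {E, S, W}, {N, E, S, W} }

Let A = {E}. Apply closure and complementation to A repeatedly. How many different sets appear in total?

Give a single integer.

complement {N, S, W}; its interior {S}; cl(A) = X∖{S} = {N, E, W}
With k = closure, c = complement:
  1. A     = {E}
  2. kA    = {N, E, W}
  3. cA    = {N, S, W}
  4. ckA   = {S}
  5. kcA   = {N, E, S, W}
  6. kckA  = {N, S}
  7. ckcA  = {}
  8. ckckA = {E, W}
k, c of each give nothing new

8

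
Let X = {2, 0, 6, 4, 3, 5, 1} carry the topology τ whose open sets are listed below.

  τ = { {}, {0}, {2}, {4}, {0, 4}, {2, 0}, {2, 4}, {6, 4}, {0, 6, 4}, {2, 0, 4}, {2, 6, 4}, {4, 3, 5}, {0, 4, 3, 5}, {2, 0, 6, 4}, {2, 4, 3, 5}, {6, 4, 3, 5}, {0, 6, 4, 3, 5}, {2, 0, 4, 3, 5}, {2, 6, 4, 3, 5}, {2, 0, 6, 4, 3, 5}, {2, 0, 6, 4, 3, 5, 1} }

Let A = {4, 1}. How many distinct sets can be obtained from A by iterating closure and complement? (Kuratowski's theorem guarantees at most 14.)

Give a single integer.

X∖A={2, 0, 6, 3, 5}, int(X∖A)={2, 0}, hence cl(A)={6, 4, 3, 5, 1}
Orbit (k=closure, c=complement):
  1. A     = {4, 1}
  2. kA    = {6, 4, 3, 5, 1}
  3. cA    = {2, 0, 6, 3, 5}
  4. ckA   = {2, 0}
  5. kcA   = {2, 0, 6, 3, 5, 1}
  6. kckA  = {2, 0, 1}
  7. ckcA  = {4}
  8. ckckA = {6, 4, 3, 5}
(closed under both — stop)

8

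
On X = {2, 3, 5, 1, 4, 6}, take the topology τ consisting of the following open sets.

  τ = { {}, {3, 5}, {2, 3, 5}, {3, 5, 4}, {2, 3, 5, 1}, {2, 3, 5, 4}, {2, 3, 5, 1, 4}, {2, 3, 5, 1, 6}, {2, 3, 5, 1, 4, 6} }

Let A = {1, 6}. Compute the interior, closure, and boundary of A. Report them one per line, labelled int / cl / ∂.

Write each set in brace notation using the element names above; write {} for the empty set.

int(A) = {}
cl(A)  = {1, 6}
∂A     = {1, 6}

interior: largest open inside A is {} (from {})
cl via duality: int({2, 3, 5, 4}) = {2, 3, 5, 4}, so X∖{2, 3, 5, 4} = {1, 6}
cl∖int = {1, 6}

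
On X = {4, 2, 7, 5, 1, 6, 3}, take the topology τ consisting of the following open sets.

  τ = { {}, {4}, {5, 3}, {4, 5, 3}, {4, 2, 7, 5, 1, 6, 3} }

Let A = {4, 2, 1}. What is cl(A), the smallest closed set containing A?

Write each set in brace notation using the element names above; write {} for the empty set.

{4, 2, 7, 1, 6}

complement {7, 5, 6, 3}; its interior {5, 3}; cl(A) = X∖{5, 3} = {4, 2, 7, 1, 6}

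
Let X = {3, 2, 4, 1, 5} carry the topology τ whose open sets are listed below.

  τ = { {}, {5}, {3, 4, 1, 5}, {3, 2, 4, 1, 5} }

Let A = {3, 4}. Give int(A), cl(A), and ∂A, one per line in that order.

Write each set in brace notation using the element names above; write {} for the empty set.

int(A) = {}
cl(A)  = {3, 2, 4, 1}
∂A     = {3, 2, 4, 1}

opens ⊆ A: {}; union → int = {}
complement {2, 1, 5}; its interior {5}; cl(A) = X∖{5} = {3, 2, 4, 1}
boundary = {3, 2, 4, 1} ∖ {} = {3, 2, 4, 1}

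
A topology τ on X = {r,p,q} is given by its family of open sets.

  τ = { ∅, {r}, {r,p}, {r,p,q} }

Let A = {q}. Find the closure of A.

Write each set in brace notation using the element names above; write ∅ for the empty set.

{q}

complement {r,p}; its interior {r,p}; cl(A) = X∖{r,p} = {q}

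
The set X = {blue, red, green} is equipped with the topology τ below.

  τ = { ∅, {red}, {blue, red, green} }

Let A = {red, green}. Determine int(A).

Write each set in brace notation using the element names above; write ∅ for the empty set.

{red}

open subsets of A: ∅, {red}; so int(A) = {red}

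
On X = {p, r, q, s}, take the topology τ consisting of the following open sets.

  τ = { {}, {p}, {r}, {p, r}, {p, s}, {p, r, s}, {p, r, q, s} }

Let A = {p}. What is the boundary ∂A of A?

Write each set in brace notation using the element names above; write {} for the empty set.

open subsets of A: {}, {p}; so int(A) = {p}
closure: X∖int(X∖A) = X∖{r} = {p, q, s}
∂A = {p, q, s} minus {p} = {q, s}

{q, s}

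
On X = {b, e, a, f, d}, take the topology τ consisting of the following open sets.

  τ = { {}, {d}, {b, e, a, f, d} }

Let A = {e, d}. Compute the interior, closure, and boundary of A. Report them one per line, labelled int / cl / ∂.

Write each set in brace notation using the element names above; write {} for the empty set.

int(A) = {d}
cl(A)  = {b, e, a, f, d}
∂A     = {b, e, a, f}

open subsets of A: {}, {d}; so int(A) = {d}
closure: X∖int(X∖A) = X∖{} = {b, e, a, f, d}
∂A = {b, e, a, f, d} minus {d} = {b, e, a, f}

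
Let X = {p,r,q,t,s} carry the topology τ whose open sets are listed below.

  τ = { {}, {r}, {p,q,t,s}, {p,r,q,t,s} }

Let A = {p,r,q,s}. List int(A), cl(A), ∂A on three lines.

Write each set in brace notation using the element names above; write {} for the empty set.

opens ⊆ A: {}, {r}; union → int = {r}
complement {t}; its interior {}; cl(A) = X∖{} = {p,r,q,t,s}
boundary = {p,r,q,t,s} ∖ {r} = {p,q,t,s}

int(A) = {r}
cl(A)  = {p,r,q,t,s}
∂A     = {p,q,t,s}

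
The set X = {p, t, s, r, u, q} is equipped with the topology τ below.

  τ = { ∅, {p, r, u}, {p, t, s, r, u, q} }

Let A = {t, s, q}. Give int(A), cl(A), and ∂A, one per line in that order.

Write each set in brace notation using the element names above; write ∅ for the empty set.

int(A) = ∅
cl(A)  = {t, s, q}
∂A     = {t, s, q}

opens ⊆ A: ∅; union → int = ∅
complement {p, r, u}; its interior {p, r, u}; cl(A) = X∖{p, r, u} = {t, s, q}
boundary = {t, s, q} ∖ ∅ = {t, s, q}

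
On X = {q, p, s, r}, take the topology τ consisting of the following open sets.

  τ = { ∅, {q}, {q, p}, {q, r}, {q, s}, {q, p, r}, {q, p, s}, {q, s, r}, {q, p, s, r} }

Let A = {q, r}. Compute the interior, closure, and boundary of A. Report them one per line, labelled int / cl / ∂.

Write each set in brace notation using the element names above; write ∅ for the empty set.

int(A) = {q, r}
cl(A)  = {q, p, s, r}
∂A     = {p, s}

open subsets of A: ∅, {q}, {q, r}; so int(A) = {q, r}
closure: X∖int(X∖A) = X∖∅ = {q, p, s, r}
∂A = {q, p, s, r} minus {q, r} = {p, s}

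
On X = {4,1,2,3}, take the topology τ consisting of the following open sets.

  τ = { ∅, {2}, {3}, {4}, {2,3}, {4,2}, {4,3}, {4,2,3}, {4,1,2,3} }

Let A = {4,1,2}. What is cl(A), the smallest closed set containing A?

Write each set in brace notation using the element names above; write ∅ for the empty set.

{4,1,2}

cl via duality: int({3}) = {3}, so X∖{3} = {4,1,2}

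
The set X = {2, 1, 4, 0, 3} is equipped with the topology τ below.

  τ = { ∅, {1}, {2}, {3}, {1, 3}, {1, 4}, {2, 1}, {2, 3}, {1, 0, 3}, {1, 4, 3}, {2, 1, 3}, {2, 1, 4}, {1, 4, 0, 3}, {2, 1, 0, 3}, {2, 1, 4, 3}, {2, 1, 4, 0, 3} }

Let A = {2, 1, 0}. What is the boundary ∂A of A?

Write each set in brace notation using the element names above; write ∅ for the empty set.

U open, U⊆A: ∅, {1}, {2}, {2, 1}. int(A) = ⋃ = {2, 1}
X∖A={4, 3}, int(X∖A)={3}, hence cl(A)={2, 1, 4, 0}
∂A: remove int from cl → {4, 0}

{4, 0}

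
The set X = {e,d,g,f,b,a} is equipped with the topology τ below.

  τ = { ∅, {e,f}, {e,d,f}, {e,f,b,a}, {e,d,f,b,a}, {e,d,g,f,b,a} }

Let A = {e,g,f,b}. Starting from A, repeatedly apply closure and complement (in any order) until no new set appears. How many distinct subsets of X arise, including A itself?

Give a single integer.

6

X∖A={d,a}, int(X∖A)=∅, hence cl(A)={e,d,g,f,b,a}
Orbit (k=closure, c=complement):
  1. A     = {e,g,f,b}
  2. kA    = {e,d,g,f,b,a}
  3. cA    = {d,a}
  4. ckA   = ∅
  5. kcA   = {d,g,b,a}
  6. ckcA  = {e,f}
(closed under both — stop)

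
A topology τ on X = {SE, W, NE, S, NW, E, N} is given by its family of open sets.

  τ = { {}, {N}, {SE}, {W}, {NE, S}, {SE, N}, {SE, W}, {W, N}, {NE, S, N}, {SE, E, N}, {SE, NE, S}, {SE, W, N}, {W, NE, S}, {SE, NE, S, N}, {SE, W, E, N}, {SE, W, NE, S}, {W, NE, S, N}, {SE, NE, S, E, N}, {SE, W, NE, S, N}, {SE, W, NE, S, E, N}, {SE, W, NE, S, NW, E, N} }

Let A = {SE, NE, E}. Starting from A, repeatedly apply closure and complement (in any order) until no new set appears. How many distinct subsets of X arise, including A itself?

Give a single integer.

X∖A={W, S, NW, N}, int(X∖A)={W, N}, hence cl(A)={SE, NE, S, NW, E}
Orbit (k=closure, c=complement):
  1. A     = {SE, NE, E}
  2. kA    = {SE, NE, S, NW, E}
  3. cA    = {W, S, NW, N}
  4. ckA   = {W, N}
  5. kcA   = {W, NE, S, NW, E, N}
  6. kckA  = {W, NW, E, N}
  7. ckcA  = {SE}
  8. ckckA = {SE, NE, S}
  9. kckcA = {SE, NW, E}
  10. ckckcA = {W, NE, S, N}
(closed under both — stop)

10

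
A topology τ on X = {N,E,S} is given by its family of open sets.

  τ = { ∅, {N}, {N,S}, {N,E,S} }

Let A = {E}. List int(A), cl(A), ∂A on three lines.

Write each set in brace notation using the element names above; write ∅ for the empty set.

U open, U⊆A: ∅. int(A) = ⋃ = ∅
X∖A={N,S}, int(X∖A)={N,S}, hence cl(A)={E}
∂A: remove int from cl → {E}

int(A) = ∅
cl(A)  = {E}
∂A     = {E}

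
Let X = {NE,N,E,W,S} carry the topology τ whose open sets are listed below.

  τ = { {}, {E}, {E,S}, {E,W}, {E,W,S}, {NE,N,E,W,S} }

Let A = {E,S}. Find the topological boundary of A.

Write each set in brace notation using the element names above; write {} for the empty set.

{NE,N,W}

interior: largest open inside A is {E,S} (from {}, {E}, {E,S})
cl via duality: int({NE,N,W}) = {}, so X∖{} = {NE,N,E,W,S}
cl∖int = {NE,N,W}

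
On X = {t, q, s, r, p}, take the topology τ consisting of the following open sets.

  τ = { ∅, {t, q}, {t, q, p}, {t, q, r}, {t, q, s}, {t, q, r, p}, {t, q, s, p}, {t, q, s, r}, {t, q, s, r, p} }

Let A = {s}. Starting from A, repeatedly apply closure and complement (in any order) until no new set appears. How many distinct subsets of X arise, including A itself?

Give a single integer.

cl via duality: int({t, q, r, p}) = {t, q, r, p}, so X∖{t, q, r, p} = {s}
Write k for closure, c for complement:
  1. A     = {s}
  2. cA    = {t, q, r, p}
  3. kcA   = {t, q, s, r, p}
  4. ckcA  = ∅
applying k or c yields no new set

4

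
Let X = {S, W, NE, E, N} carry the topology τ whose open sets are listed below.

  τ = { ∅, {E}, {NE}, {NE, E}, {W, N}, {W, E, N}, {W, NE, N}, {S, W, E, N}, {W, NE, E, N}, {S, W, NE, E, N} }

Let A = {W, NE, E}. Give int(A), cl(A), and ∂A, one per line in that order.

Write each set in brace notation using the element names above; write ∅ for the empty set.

int(A) = {NE, E}
cl(A)  = {S, W, NE, E, N}
∂A     = {S, W, N}

U open, U⊆A: ∅, {E}, {NE}, {NE, E}. int(A) = ⋃ = {NE, E}
X∖A={S, N}, int(X∖A)=∅, hence cl(A)={S, W, NE, E, N}
∂A: remove int from cl → {S, W, N}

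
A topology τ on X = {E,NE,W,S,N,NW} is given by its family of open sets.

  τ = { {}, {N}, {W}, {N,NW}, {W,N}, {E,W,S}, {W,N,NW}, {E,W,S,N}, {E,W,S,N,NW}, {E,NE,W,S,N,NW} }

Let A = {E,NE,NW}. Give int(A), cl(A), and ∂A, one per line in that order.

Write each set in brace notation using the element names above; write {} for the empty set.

int(A) = {}
cl(A)  = {E,NE,S,NW}
∂A     = {E,NE,S,NW}

interior: largest open inside A is {} (from {})
cl via duality: int({W,S,N}) = {W,N}, so X∖{W,N} = {E,NE,S,NW}
cl∖int = {E,NE,S,NW}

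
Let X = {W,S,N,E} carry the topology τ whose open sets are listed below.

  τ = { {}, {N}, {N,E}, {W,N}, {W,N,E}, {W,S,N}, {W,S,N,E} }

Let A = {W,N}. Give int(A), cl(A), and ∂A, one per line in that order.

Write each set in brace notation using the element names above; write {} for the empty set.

open subsets of A: {}, {N}, {W,N}; so int(A) = {W,N}
closure: X∖int(X∖A) = X∖{} = {W,S,N,E}
∂A = {W,S,N,E} minus {W,N} = {S,E}

int(A) = {W,N}
cl(A)  = {W,S,N,E}
∂A     = {S,E}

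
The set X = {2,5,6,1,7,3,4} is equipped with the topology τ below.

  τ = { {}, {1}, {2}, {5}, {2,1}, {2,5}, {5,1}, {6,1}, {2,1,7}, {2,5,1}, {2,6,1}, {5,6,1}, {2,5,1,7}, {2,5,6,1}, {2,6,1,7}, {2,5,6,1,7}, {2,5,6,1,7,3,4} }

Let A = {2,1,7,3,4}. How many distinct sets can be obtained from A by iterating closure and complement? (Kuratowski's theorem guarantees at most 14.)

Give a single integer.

closure: X∖int(X∖A) = X∖{5} = {2,6,1,7,3,4}
Let k=closure and c=complement:
  1. A     = {2,1,7,3,4}
  2. kA    = {2,6,1,7,3,4}
  3. cA    = {5,6}
  4. ckA   = {5}
  5. kcA   = {5,6,3,4}
  6. kckA  = {5,3,4}
  7. ckcA  = {2,1,7}
  8. ckckA = {2,6,1,7}
— saturated at 8

8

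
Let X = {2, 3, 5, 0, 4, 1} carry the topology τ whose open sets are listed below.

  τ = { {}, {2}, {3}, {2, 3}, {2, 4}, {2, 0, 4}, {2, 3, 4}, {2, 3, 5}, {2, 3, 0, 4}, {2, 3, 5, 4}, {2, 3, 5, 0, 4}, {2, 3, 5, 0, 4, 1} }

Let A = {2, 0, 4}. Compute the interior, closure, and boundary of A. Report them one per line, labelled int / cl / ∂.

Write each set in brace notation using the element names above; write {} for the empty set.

U open, U⊆A: {}, {2}, {2, 4}, {2, 0, 4}. int(A) = ⋃ = {2, 0, 4}
X∖A={3, 5, 1}, int(X∖A)={3}, hence cl(A)={2, 5, 0, 4, 1}
∂A: remove int from cl → {5, 1}

int(A) = {2, 0, 4}
cl(A)  = {2, 5, 0, 4, 1}
∂A     = {5, 1}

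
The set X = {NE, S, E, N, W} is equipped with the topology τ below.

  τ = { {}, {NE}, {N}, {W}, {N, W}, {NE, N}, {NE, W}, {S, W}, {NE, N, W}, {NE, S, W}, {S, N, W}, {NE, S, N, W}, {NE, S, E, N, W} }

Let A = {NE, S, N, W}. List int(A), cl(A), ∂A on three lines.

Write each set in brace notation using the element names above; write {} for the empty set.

open subsets of A: {}, {N}, {NE}, {W}, {NE, W}, {NE, N}, {S, W}, {N, W}, {S, N, W}, {NE, S, W}, {NE, N, W}, {NE, S, N, W}; so int(A) = {NE, S, N, W}
closure: X∖int(X∖A) = X∖{} = {NE, S, E, N, W}
∂A = {NE, S, E, N, W} minus {NE, S, N, W} = {E}

int(A) = {NE, S, N, W}
cl(A)  = {NE, S, E, N, W}
∂A     = {E}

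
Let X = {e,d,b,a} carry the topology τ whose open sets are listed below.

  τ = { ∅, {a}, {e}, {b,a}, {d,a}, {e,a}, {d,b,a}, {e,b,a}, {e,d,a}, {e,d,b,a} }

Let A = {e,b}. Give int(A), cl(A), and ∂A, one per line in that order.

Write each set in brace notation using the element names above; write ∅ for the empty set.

int(A) = {e}
cl(A)  = {e,b}
∂A     = {b}

open subsets of A: ∅, {e}; so int(A) = {e}
closure: X∖int(X∖A) = X∖{d,a} = {e,b}
∂A = {e,b} minus {e} = {b}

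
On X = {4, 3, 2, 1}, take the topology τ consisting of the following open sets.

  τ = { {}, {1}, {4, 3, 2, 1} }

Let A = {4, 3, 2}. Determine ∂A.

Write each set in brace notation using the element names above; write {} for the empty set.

{4, 3, 2}

opens ⊆ A: {}; union → int = {}
complement {1}; its interior {1}; cl(A) = X∖{1} = {4, 3, 2}
boundary = {4, 3, 2} ∖ {} = {4, 3, 2}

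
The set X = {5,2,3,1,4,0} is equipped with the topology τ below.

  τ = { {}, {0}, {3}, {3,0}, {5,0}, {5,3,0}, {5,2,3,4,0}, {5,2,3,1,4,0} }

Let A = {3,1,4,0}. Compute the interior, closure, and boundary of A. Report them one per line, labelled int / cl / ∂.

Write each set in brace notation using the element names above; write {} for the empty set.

interior: largest open inside A is {3,0} (from {}, {0}, {3}, {3,0})
cl via duality: int({5,2}) = {}, so X∖{} = {5,2,3,1,4,0}
cl∖int = {5,2,1,4}

int(A) = {3,0}
cl(A)  = {5,2,3,1,4,0}
∂A     = {5,2,1,4}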